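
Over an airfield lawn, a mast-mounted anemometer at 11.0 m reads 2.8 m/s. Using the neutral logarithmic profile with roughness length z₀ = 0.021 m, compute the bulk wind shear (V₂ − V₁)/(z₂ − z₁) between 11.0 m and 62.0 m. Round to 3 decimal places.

Log law: V₂ = V₁ · ln(z₂/z₀)/ln(z₁/z₀) = 2.8 × 7.9904/6.2611 = 3.5733 m/s
ΔV/Δz = (3.5733 − 2.8)/(62.0 − 11.0) = 0.7733/51.0000 = 0.01516 m/s/m

0.015 m/s/m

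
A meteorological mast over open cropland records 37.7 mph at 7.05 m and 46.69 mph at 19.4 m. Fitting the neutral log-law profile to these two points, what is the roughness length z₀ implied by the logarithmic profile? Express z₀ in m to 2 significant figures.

z₀ ≈ 0.10 m

Log law: V(z) ∝ ln(z/z₀). With r = V₁/V₂ = 37.7/46.69 = 0.80745,
r · ln(z₂/z₀) = ln(z₁/z₀) ⇒ ln z₀ = (ln z₁ − r·ln z₂)/(1 − r)
ln z₀ = (1.95303 − 0.80745×2.96527) / 0.19255 = -2.2919
z₀ = exp(-2.2919) = 0.1011 m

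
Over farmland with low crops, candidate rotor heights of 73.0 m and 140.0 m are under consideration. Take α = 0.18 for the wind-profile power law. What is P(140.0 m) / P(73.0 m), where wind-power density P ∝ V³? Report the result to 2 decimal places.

Speed ratio: V_B/V_A = (z_B/z_A)^α = (140.0/73.0)^0.18 = (1.9178)^0.18 = 1.12436
Power-density ratio: P_B/P_A = (V_B/V_A)³ = (1.12436)³ = 1.42140

1.42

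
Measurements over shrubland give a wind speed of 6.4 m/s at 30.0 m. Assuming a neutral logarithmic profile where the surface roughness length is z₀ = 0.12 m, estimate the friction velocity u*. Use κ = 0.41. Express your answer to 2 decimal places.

Log law: V(z) = (u*/κ) · ln(z/z₀) ⇒ u* = κ · V / ln(z/z₀)
u* = 0.41 × 6.4 / ln(30.0/0.12) = 0.41 × 6.4 / 5.5215
   = 2.6240 / 5.5215 = 0.4752 m/s

u* ≈ 0.48 m/s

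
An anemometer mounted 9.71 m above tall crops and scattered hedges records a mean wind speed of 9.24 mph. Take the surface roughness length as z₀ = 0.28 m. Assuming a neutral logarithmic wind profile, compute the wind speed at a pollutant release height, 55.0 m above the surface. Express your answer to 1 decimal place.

Log law: V(z) ∝ ln(z/z₀), so V₂/V₁ = ln(z₂/z₀) / ln(z₁/z₀).
ln(55.0/0.28) = 5.2803, ln(9.71/0.28) = 3.5461
V₂ = 9.24 × 5.2803/3.5461 = 9.24 × 1.4890 = 13.7587 mph

13.8 mph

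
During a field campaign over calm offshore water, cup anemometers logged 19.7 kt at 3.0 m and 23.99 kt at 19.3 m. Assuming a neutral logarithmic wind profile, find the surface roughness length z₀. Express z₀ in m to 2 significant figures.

Log law: V(z) ∝ ln(z/z₀). With r = V₁/V₂ = 19.7/23.99 = 0.82118,
r · ln(z₂/z₀) = ln(z₁/z₀) ⇒ ln z₀ = (ln z₁ − r·ln z₂)/(1 − r)
ln z₀ = (1.09861 − 0.82118×2.96011) / 0.17882 = -7.4495
z₀ = exp(-7.4495) = 0.0005817 m

z₀ ≈ 0.00058 m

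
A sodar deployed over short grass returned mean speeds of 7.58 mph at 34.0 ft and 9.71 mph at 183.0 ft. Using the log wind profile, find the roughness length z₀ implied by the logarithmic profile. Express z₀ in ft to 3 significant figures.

Log law: V(z) ∝ ln(z/z₀). With r = V₁/V₂ = 7.58/9.71 = 0.78064,
r · ln(z₂/z₀) = ln(z₁/z₀) ⇒ ln z₀ = (ln z₁ − r·ln z₂)/(1 − r)
ln z₀ = (3.52636 − 0.78064×5.20949) / 0.21936 = -2.4634
z₀ = exp(-2.4634) = 0.08515 ft

z₀ ≈ 0.0851 ft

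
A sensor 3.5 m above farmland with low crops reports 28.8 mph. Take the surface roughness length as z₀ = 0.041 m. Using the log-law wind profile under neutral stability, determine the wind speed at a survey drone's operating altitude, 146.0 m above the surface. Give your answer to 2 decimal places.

52.96 mph

Log law: V(z) ∝ ln(z/z₀), so V₂/V₁ = ln(z₂/z₀) / ln(z₁/z₀).
ln(146.0/0.041) = 8.1778, ln(3.5/0.041) = 4.4469
V₂ = 28.8 × 8.1778/4.4469 = 28.8 × 1.8390 = 52.9623 mph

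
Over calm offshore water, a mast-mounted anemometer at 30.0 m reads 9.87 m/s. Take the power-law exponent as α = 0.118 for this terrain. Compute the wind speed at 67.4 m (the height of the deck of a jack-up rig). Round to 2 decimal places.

10.86 m/s

Power-law profile: V₂ = V₁ · (z₂/z₁)^α
V₂ = 9.87 × (67.4/30.0)^0.118 = 9.87 × (2.2467)^0.118
    = 9.87 × 1.1002 = 10.8592 m/s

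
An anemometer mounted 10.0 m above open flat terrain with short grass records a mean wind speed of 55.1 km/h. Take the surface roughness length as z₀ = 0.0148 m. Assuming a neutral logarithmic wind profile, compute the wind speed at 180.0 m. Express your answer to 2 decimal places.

79.54 km/h

Log law: V(z) ∝ ln(z/z₀), so V₂/V₁ = ln(z₂/z₀) / ln(z₁/z₀).
ln(180.0/0.0148) = 9.4061, ln(10.0/0.0148) = 6.5157
V₂ = 55.1 × 9.4061/6.5157 = 55.1 × 1.4436 = 79.5424 km/h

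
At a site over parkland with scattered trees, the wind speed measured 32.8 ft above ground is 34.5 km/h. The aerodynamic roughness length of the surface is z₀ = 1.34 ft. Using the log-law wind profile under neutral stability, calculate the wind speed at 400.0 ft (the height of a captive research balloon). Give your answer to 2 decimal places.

Log law: V(z) ∝ ln(z/z₀), so V₂/V₁ = ln(z₂/z₀) / ln(z₁/z₀).
ln(400.0/1.34) = 5.6988, ln(32.8/1.34) = 3.1978
V₂ = 34.5 × 5.6988/3.1978 = 34.5 × 1.7821 = 61.4832 km/h

61.48 km/h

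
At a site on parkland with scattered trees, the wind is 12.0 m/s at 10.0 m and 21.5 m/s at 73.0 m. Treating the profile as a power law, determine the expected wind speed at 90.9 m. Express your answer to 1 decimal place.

22.9 m/s

First find α: α = ln(V₂/V₁)/ln(z₂/z₁) = ln(21.5/12.0)/ln(73.0/10.0) = 0.58315/1.98787 = 0.2934
Extrapolate from 73.0 m to 90.9 m: V₃ = 21.5 × (90.9/73.0)^0.2934 = 21.5 × 1.0664 = 22.9286 m/s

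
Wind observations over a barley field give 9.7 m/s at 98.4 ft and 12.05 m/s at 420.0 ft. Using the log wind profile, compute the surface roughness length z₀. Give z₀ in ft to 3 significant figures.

z₀ ≈ 0.246 ft

Log law: V(z) ∝ ln(z/z₀). With r = V₁/V₂ = 9.7/12.05 = 0.80498,
r · ln(z₂/z₀) = ln(z₁/z₀) ⇒ ln z₀ = (ln z₁ − r·ln z₂)/(1 − r)
ln z₀ = (4.58904 − 0.80498×6.04025) / 0.19502 = -1.4011
z₀ = exp(-1.4011) = 0.2463 ft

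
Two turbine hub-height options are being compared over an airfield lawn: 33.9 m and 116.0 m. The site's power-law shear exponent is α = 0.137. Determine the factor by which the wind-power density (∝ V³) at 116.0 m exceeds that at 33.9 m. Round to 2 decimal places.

Speed ratio: V_B/V_A = (z_B/z_A)^α = (116.0/33.9)^0.137 = (3.4218)^0.137 = 1.18357
Power-density ratio: P_B/P_A = (V_B/V_A)³ = (1.18357)³ = 1.65798

1.66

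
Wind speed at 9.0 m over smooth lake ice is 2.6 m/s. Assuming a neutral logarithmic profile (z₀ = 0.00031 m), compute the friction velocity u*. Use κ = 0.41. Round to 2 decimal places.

u* ≈ 0.10 m/s

Log law: V(z) = (u*/κ) · ln(z/z₀) ⇒ u* = κ · V / ln(z/z₀)
u* = 0.41 × 2.6 / ln(9.0/0.00031) = 0.41 × 2.6 / 10.2762
   = 1.0660 / 10.2762 = 0.1037 m/s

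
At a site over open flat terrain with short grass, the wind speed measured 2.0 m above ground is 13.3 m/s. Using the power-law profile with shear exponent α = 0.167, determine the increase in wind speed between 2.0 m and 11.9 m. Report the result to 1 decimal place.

4.6 m/s

Power law: V₂ = V₁ · (z₂/z₁)^α = 13.3 × (5.9500)^0.167 = 17.9141 m/s
ΔV = 17.9141 − 13.3 = 4.6141 m/s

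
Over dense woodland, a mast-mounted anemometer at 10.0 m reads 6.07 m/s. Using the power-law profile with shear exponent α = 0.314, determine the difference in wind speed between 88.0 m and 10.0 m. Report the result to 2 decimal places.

5.95 m/s

Power law: V₂ = V₁ · (z₂/z₁)^α = 6.07 × (8.8000)^0.314 = 12.0159 m/s
ΔV = 12.0159 − 6.07 = 5.9459 m/s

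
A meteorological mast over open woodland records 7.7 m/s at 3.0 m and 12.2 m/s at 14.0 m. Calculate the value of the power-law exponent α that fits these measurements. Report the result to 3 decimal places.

α ≈ 0.299

Power law: V₂/V₁ = (z₂/z₁)^α ⇒ α = ln(V₂/V₁) / ln(z₂/z₁)
α = ln(12.2/7.7) / ln(14.0/3.0) = ln(1.5844) / ln(4.6667)
  = 0.46022 / 1.54045 = 0.29875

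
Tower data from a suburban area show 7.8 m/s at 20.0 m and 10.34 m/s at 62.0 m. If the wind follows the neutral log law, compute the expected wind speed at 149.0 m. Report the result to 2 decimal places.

Log law: V ∝ ln(z/z₀). From the pair, with r = V₁/V₂ = 0.75435,
ln z₀ = (ln z₁ − r·ln z₂)/(1 − r) = (2.9957 − 0.75435×4.1271)/0.24565 = -0.4787 → z₀ = 0.6196 m
V₃ = V₁ · ln(z₃/z₀)/ln(z₁/z₀) = 7.8 × 5.4826/3.4744 = 12.3084 m/s

12.31 m/s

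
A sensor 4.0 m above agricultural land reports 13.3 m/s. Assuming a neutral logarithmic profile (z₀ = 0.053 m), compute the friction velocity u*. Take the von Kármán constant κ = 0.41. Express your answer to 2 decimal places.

u* ≈ 1.26 m/s

Log law: V(z) = (u*/κ) · ln(z/z₀) ⇒ u* = κ · V / ln(z/z₀)
u* = 0.41 × 13.3 / ln(4.0/0.053) = 0.41 × 13.3 / 4.3238
   = 5.4530 / 4.3238 = 1.2612 m/s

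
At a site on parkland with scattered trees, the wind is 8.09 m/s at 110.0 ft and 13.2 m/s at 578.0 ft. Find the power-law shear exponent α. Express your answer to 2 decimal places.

α ≈ 0.30

Power law: V₂/V₁ = (z₂/z₁)^α ⇒ α = ln(V₂/V₁) / ln(z₂/z₁)
α = ln(13.2/8.09) / ln(578.0/110.0) = ln(1.6316) / ln(5.2545)
  = 0.48959 / 1.65909 = 0.29509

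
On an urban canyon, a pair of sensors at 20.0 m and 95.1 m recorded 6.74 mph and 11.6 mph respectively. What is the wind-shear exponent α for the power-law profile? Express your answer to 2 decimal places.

Power law: V₂/V₁ = (z₂/z₁)^α ⇒ α = ln(V₂/V₁) / ln(z₂/z₁)
α = ln(11.6/6.74) / ln(95.1/20.0) = ln(1.7211) / ln(4.7550)
  = 0.54295 / 1.55920 = 0.34822

α ≈ 0.35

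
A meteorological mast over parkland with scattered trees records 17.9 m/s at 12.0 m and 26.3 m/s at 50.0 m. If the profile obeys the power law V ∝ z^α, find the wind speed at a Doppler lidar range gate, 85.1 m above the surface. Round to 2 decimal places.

30.35 m/s

First find α: α = ln(V₂/V₁)/ln(z₂/z₁) = ln(26.3/17.9)/ln(50.0/12.0) = 0.38477/1.42712 = 0.2696
Extrapolate from 50.0 m to 85.1 m: V₃ = 26.3 × (85.1/50.0)^0.2696 = 26.3 × 1.1542 = 30.3547 m/s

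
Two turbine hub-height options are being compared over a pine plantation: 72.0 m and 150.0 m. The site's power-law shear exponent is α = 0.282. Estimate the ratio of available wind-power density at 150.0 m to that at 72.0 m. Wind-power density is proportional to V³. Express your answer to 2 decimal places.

Speed ratio: V_B/V_A = (z_B/z_A)^α = (150.0/72.0)^0.282 = (2.0833)^0.282 = 1.22996
Power-density ratio: P_B/P_A = (V_B/V_A)³ = (1.22996)³ = 1.86067

1.86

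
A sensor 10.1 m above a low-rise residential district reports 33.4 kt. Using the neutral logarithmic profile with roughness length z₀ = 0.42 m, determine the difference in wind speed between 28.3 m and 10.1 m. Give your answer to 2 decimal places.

Log law: V₂ = V₁ · ln(z₂/z₀)/ln(z₁/z₀) = 33.4 × 4.2104/3.1800 = 44.2215 kt
ΔV = 44.2215 − 33.4 = 10.8215 kt

10.82 kt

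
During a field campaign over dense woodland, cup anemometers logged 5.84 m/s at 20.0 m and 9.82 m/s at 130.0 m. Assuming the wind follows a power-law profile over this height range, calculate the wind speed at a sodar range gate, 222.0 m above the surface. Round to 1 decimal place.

11.4 m/s

First find α: α = ln(V₂/V₁)/ln(z₂/z₁) = ln(9.82/5.84)/ln(130.0/20.0) = 0.51969/1.87180 = 0.2776
Extrapolate from 130.0 m to 222.0 m: V₃ = 9.82 × (222.0/130.0)^0.2776 = 9.82 × 1.1602 = 11.3930 m/s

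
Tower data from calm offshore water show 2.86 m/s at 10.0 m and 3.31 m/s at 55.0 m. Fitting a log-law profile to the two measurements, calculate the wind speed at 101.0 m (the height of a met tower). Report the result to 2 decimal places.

Log law: V ∝ ln(z/z₀). From the pair, with r = V₁/V₂ = 0.86405,
ln z₀ = (ln z₁ − r·ln z₂)/(1 − r) = (2.3026 − 0.86405×4.0073)/0.13595 = -8.5320 → z₀ = 0.0001971 m
V₃ = V₁ · ln(z₃/z₀)/ln(z₁/z₀) = 2.86 × 13.1472/10.8346 = 3.4704 m/s

3.47 m/s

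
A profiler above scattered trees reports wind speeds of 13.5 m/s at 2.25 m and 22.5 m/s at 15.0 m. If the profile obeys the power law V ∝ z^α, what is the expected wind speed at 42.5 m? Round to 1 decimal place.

First find α: α = ln(V₂/V₁)/ln(z₂/z₁) = ln(22.5/13.5)/ln(15.0/2.25) = 0.51083/1.89712 = 0.2693
Extrapolate from 15.0 m to 42.5 m: V₃ = 22.5 × (42.5/15.0)^0.2693 = 22.5 × 1.3237 = 29.7831 m/s

29.8 m/s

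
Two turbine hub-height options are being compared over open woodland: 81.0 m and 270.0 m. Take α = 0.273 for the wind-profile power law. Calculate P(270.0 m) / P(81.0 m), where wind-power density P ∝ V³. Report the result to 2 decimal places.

2.68

Speed ratio: V_B/V_A = (z_B/z_A)^α = (270.0/81.0)^0.273 = (3.3333)^0.273 = 1.38914
Power-density ratio: P_B/P_A = (V_B/V_A)³ = (1.38914)³ = 2.68064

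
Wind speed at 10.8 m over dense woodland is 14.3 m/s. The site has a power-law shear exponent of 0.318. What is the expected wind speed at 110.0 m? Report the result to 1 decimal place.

29.9 m/s

Power-law profile: V₂ = V₁ · (z₂/z₁)^α
V₂ = 14.3 × (110.0/10.8)^0.318 = 14.3 × (10.1852)^0.318
    = 14.3 × 2.0919 = 29.9137 m/s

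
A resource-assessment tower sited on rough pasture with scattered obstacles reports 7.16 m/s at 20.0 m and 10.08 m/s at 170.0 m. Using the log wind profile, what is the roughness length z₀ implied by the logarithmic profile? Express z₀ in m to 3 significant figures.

Log law: V(z) ∝ ln(z/z₀). With r = V₁/V₂ = 7.16/10.08 = 0.71032,
r · ln(z₂/z₀) = ln(z₁/z₀) ⇒ ln z₀ = (ln z₁ − r·ln z₂)/(1 − r)
ln z₀ = (2.99573 − 0.71032×5.13580) / 0.28968 = -2.2518
z₀ = exp(-2.2518) = 0.1052 m

z₀ ≈ 0.105 m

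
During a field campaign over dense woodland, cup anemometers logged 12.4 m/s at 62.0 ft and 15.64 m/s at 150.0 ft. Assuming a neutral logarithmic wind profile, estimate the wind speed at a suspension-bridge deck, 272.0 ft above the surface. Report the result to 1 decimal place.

Log law: V ∝ ln(z/z₀). From the pair, with r = V₁/V₂ = 0.79284,
ln z₀ = (ln z₁ − r·ln z₂)/(1 − r) = (4.1271 − 0.79284×5.0106)/0.20716 = 0.7458 → z₀ = 2.108 ft
V₃ = V₁ · ln(z₃/z₀)/ln(z₁/z₀) = 12.4 × 4.8600/3.3813 = 17.8226 m/s

17.8 m/s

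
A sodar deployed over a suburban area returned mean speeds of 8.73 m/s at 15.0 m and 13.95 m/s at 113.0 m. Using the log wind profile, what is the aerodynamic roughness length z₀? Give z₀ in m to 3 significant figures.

Log law: V(z) ∝ ln(z/z₀). With r = V₁/V₂ = 8.73/13.95 = 0.62581,
r · ln(z₂/z₀) = ln(z₁/z₀) ⇒ ln z₀ = (ln z₁ − r·ln z₂)/(1 − r)
ln z₀ = (2.70805 − 0.62581×4.72739) / 0.37419 = -0.6691
z₀ = exp(-0.6691) = 0.5122 m

z₀ ≈ 0.512 m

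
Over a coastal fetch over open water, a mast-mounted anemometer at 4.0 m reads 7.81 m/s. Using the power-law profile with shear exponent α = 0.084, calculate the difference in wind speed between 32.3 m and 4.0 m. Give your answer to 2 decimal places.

Power law: V₂ = V₁ · (z₂/z₁)^α = 7.81 × (8.0750)^0.084 = 9.3079 m/s
ΔV = 9.3079 − 7.81 = 1.4979 m/s

1.50 m/s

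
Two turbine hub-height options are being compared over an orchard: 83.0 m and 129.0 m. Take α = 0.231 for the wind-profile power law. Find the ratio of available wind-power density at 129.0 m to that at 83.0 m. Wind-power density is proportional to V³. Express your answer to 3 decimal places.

1.357

Speed ratio: V_B/V_A = (z_B/z_A)^α = (129.0/83.0)^0.231 = (1.5542)^0.231 = 1.10723
Power-density ratio: P_B/P_A = (V_B/V_A)³ = (1.10723)³ = 1.35743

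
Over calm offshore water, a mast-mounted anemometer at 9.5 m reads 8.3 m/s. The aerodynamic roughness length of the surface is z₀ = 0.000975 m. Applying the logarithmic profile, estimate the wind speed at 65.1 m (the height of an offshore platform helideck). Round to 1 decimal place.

10.0 m/s

Log law: V(z) ∝ ln(z/z₀), so V₂/V₁ = ln(z₂/z₀) / ln(z₁/z₀).
ln(65.1/0.000975) = 11.1090, ln(9.5/0.000975) = 9.1844
V₂ = 8.3 × 11.1090/9.1844 = 8.3 × 1.2096 = 10.0393 m/s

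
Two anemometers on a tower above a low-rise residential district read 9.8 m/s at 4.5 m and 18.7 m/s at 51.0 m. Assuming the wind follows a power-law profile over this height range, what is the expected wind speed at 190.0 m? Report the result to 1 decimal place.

First find α: α = ln(V₂/V₁)/ln(z₂/z₁) = ln(18.7/9.8)/ln(51.0/4.5) = 0.64614/2.42775 = 0.2661
Extrapolate from 51.0 m to 190.0 m: V₃ = 18.7 × (190.0/51.0)^0.2661 = 18.7 × 1.4191 = 26.5376 m/s

26.5 m/s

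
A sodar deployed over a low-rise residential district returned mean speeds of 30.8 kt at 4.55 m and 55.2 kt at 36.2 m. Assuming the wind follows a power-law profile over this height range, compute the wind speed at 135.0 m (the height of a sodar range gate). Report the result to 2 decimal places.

First find α: α = ln(V₂/V₁)/ln(z₂/z₁) = ln(55.2/30.8)/ln(36.2/4.55) = 0.58345/2.07393 = 0.2813
Extrapolate from 36.2 m to 135.0 m: V₃ = 55.2 × (135.0/36.2)^0.2813 = 55.2 × 1.4481 = 79.9376 kt

79.94 kt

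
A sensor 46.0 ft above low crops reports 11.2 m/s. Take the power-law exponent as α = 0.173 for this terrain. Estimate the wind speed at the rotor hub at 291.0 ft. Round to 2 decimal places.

15.41 m/s

Power-law profile: V₂ = V₁ · (z₂/z₁)^α
V₂ = 11.2 × (291.0/46.0)^0.173 = 11.2 × (6.3261)^0.173
    = 11.2 × 1.3759 = 15.4104 m/s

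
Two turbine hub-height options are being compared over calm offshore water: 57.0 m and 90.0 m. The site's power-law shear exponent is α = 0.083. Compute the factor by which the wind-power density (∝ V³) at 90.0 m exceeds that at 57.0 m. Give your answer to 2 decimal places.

Speed ratio: V_B/V_A = (z_B/z_A)^α = (90.0/57.0)^0.083 = (1.5789)^0.083 = 1.03864
Power-density ratio: P_B/P_A = (V_B/V_A)³ = (1.03864)³ = 1.12045

1.12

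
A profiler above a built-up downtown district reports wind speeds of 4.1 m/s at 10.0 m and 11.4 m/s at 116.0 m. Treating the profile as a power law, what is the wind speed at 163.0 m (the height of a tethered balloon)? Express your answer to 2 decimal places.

13.14 m/s

First find α: α = ln(V₂/V₁)/ln(z₂/z₁) = ln(11.4/4.1)/ln(116.0/10.0) = 1.02263/2.45101 = 0.4172
Extrapolate from 116.0 m to 163.0 m: V₃ = 11.4 × (163.0/116.0)^0.4172 = 11.4 × 1.1525 = 13.1384 m/s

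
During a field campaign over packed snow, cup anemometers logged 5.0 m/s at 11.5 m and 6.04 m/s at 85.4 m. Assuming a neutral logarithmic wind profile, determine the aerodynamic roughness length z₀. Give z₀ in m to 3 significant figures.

Log law: V(z) ∝ ln(z/z₀). With r = V₁/V₂ = 5.0/6.04 = 0.82781,
r · ln(z₂/z₀) = ln(z₁/z₀) ⇒ ln z₀ = (ln z₁ − r·ln z₂)/(1 − r)
ln z₀ = (2.44235 − 0.82781×4.44735) / 0.17219 = -7.1971
z₀ = exp(-7.1971) = 0.0007488 m

z₀ ≈ 0.000749 m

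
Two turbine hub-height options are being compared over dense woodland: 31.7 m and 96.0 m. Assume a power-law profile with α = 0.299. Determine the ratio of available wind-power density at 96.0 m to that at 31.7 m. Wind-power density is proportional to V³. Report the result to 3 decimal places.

Speed ratio: V_B/V_A = (z_B/z_A)^α = (96.0/31.7)^0.299 = (3.0284)^0.299 = 1.39278
Power-density ratio: P_B/P_A = (V_B/V_A)³ = (1.39278)³ = 2.70176

2.702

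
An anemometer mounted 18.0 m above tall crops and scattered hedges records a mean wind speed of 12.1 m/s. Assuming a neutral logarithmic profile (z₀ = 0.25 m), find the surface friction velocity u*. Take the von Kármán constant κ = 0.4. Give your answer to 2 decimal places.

Log law: V(z) = (u*/κ) · ln(z/z₀) ⇒ u* = κ · V / ln(z/z₀)
u* = 0.4 × 12.1 / ln(18.0/0.25) = 0.4 × 12.1 / 4.2767
   = 4.8400 / 4.2767 = 1.1317 m/s

u* ≈ 1.13 m/s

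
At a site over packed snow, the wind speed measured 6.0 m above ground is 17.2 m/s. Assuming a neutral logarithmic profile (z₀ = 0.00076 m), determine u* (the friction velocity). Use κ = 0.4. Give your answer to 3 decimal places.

u* ≈ 0.767 m/s

Log law: V(z) = (u*/κ) · ln(z/z₀) ⇒ u* = κ · V / ln(z/z₀)
u* = 0.4 × 17.2 / ln(6.0/0.00076) = 0.4 × 17.2 / 8.9740
   = 6.8800 / 8.9740 = 0.7667 m/s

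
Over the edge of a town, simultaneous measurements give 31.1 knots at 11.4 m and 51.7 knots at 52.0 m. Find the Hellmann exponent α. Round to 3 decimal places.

Power law: V₂/V₁ = (z₂/z₁)^α ⇒ α = ln(V₂/V₁) / ln(z₂/z₁)
α = ln(51.7/31.1) / ln(52.0/11.4) = ln(1.6624) / ln(4.5614)
  = 0.50825 / 1.51763 = 0.33490

α ≈ 0.335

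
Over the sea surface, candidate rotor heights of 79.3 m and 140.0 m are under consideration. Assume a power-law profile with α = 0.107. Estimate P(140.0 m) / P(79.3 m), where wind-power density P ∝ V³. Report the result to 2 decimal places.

Speed ratio: V_B/V_A = (z_B/z_A)^α = (140.0/79.3)^0.107 = (1.7654)^0.107 = 1.06271
Power-density ratio: P_B/P_A = (V_B/V_A)³ = (1.06271)³ = 1.20016

1.20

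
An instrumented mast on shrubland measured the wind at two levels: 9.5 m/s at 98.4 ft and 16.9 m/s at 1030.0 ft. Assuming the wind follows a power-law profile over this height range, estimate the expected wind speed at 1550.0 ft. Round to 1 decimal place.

18.7 m/s

First find α: α = ln(V₂/V₁)/ln(z₂/z₁) = ln(16.9/9.5)/ln(1030.0/98.4) = 0.57602/2.34827 = 0.2453
Extrapolate from 1030.0 ft to 1550.0 ft: V₃ = 16.9 × (1550.0/1030.0)^0.2453 = 16.9 × 1.1054 = 18.6821 m/s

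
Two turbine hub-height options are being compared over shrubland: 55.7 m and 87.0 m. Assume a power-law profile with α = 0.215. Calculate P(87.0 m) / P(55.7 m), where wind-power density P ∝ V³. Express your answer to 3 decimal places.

Speed ratio: V_B/V_A = (z_B/z_A)^α = (87.0/55.7)^0.215 = (1.5619)^0.215 = 1.10062
Power-density ratio: P_B/P_A = (V_B/V_A)³ = (1.10062)³ = 1.33326

1.333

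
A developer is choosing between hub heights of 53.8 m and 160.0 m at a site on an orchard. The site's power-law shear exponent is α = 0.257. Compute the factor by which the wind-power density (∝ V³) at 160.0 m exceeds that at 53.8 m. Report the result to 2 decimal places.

2.32

Speed ratio: V_B/V_A = (z_B/z_A)^α = (160.0/53.8)^0.257 = (2.9740)^0.257 = 1.32327
Power-density ratio: P_B/P_A = (V_B/V_A)³ = (1.32327)³ = 2.31709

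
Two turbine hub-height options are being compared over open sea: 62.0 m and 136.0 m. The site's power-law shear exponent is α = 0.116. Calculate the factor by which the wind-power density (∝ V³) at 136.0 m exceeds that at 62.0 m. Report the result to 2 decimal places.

1.31

Speed ratio: V_B/V_A = (z_B/z_A)^α = (136.0/62.0)^0.116 = (2.1935)^0.116 = 1.09540
Power-density ratio: P_B/P_A = (V_B/V_A)³ = (1.09540)³ = 1.31437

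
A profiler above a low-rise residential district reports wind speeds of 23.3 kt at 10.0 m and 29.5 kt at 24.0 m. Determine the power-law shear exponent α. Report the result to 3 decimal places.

α ≈ 0.269

Power law: V₂/V₁ = (z₂/z₁)^α ⇒ α = ln(V₂/V₁) / ln(z₂/z₁)
α = ln(29.5/23.3) / ln(24.0/10.0) = ln(1.2661) / ln(2.4000)
  = 0.23594 / 0.87547 = 0.26950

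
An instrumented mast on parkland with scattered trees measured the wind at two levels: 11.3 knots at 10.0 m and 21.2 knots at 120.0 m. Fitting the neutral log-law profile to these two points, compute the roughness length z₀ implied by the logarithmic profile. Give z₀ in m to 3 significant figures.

z₀ ≈ 0.586 m

Log law: V(z) ∝ ln(z/z₀). With r = V₁/V₂ = 11.3/21.2 = 0.53302,
r · ln(z₂/z₀) = ln(z₁/z₀) ⇒ ln z₀ = (ln z₁ − r·ln z₂)/(1 − r)
ln z₀ = (2.30259 − 0.53302×4.78749) / 0.46698 = -0.5337
z₀ = exp(-0.5337) = 0.5864 m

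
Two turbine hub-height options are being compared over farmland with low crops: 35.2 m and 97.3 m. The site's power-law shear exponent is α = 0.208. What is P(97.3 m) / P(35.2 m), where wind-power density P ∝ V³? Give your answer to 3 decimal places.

1.886

Speed ratio: V_B/V_A = (z_B/z_A)^α = (97.3/35.2)^0.208 = (2.7642)^0.208 = 1.23551
Power-density ratio: P_B/P_A = (V_B/V_A)³ = (1.23551)³ = 1.88599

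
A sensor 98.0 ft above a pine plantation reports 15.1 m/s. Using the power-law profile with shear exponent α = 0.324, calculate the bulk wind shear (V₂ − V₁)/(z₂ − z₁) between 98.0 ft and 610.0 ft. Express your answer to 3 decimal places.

Power law: V₂ = V₁ · (z₂/z₁)^α = 15.1 × (6.2245)^0.324 = 27.3065 m/s
ΔV/Δz = (27.3065 − 15.1)/(610.0 − 98.0) = 12.2065/512.0000 = 0.02384 m/s/ft

0.024 m/s/ft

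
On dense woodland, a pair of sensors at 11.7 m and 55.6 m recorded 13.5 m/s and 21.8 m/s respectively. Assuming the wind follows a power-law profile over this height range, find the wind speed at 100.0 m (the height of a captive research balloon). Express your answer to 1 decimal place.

First find α: α = ln(V₂/V₁)/ln(z₂/z₁) = ln(21.8/13.5)/ln(55.6/11.7) = 0.47922/1.55859 = 0.3075
Extrapolate from 55.6 m to 100.0 m: V₃ = 21.8 × (100.0/55.6)^0.3075 = 21.8 × 1.1978 = 26.1119 m/s

26.1 m/s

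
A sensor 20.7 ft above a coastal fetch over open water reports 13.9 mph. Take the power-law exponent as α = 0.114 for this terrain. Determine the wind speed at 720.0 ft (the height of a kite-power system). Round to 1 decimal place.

20.8 mph

Power-law profile: V₂ = V₁ · (z₂/z₁)^α
V₂ = 13.9 × (720.0/20.7)^0.114 = 13.9 × (34.7826)^0.114
    = 13.9 × 1.4987 = 20.8320 mph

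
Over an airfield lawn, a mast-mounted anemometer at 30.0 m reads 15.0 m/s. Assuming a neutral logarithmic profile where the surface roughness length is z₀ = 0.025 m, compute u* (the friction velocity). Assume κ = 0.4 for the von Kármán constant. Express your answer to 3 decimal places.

Log law: V(z) = (u*/κ) · ln(z/z₀) ⇒ u* = κ · V / ln(z/z₀)
u* = 0.4 × 15.0 / ln(30.0/0.025) = 0.4 × 15.0 / 7.0901
   = 6.0000 / 7.0901 = 0.8463 m/s

u* ≈ 0.846 m/s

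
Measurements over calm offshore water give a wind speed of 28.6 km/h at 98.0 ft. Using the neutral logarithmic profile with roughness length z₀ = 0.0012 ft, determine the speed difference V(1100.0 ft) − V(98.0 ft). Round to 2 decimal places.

6.11 km/h

Log law: V₂ = V₁ · ln(z₂/z₀)/ln(z₁/z₀) = 28.6 × 13.7285/11.3104 = 34.7145 km/h
ΔV = 34.7145 − 28.6 = 6.1145 km/h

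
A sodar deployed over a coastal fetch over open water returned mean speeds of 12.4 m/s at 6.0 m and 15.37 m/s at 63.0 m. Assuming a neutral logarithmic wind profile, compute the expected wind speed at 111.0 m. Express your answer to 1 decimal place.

Log law: V ∝ ln(z/z₀). From the pair, with r = V₁/V₂ = 0.80677,
ln z₀ = (ln z₁ − r·ln z₂)/(1 − r) = (1.7918 − 0.80677×4.1431)/0.19323 = -8.0254 → z₀ = 0.0003270 m
V₃ = V₁ · ln(z₃/z₀)/ln(z₁/z₀) = 12.4 × 12.7350/9.8172 = 16.0854 m/s

16.1 m/s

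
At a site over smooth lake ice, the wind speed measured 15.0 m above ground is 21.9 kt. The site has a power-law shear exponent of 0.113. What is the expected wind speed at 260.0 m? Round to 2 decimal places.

Power-law profile: V₂ = V₁ · (z₂/z₁)^α
V₂ = 21.9 × (260.0/15.0)^0.113 = 21.9 × (17.3333)^0.113
    = 21.9 × 1.3804 = 30.2300 kt

30.23 kt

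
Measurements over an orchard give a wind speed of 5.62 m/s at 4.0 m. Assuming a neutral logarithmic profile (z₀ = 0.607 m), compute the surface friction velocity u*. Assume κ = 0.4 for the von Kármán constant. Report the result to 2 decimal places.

u* ≈ 1.19 m/s

Log law: V(z) = (u*/κ) · ln(z/z₀) ⇒ u* = κ · V / ln(z/z₀)
u* = 0.4 × 5.62 / ln(4.0/0.607) = 0.4 × 5.62 / 1.8855
   = 2.2480 / 1.8855 = 1.1922 m/s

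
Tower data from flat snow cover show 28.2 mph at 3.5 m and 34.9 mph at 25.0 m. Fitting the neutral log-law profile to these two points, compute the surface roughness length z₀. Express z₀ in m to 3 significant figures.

Log law: V(z) ∝ ln(z/z₀). With r = V₁/V₂ = 28.2/34.9 = 0.80802,
r · ln(z₂/z₀) = ln(z₁/z₀) ⇒ ln z₀ = (ln z₁ − r·ln z₂)/(1 − r)
ln z₀ = (1.25276 − 0.80802×3.21888) / 0.19198 = -7.0225
z₀ = exp(-7.0225) = 0.0008916 m

z₀ ≈ 0.000892 m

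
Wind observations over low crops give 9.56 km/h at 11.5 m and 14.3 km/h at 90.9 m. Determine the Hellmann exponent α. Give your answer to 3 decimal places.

α ≈ 0.195

Power law: V₂/V₁ = (z₂/z₁)^α ⇒ α = ln(V₂/V₁) / ln(z₂/z₁)
α = ln(14.3/9.56) / ln(90.9/11.5) = ln(1.4958) / ln(7.9043)
  = 0.40267 / 2.06741 = 0.19477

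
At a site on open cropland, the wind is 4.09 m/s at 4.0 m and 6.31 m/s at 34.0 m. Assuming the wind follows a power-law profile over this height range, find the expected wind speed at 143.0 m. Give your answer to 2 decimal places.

8.44 m/s

First find α: α = ln(V₂/V₁)/ln(z₂/z₁) = ln(6.31/4.09)/ln(34.0/4.0) = 0.43359/2.14007 = 0.2026
Extrapolate from 34.0 m to 143.0 m: V₃ = 6.31 × (143.0/34.0)^0.2026 = 6.31 × 1.3378 = 8.4416 m/s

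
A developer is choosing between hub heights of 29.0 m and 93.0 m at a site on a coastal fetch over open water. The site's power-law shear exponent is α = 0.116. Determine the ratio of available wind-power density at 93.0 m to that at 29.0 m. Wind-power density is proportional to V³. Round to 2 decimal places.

1.50

Speed ratio: V_B/V_A = (z_B/z_A)^α = (93.0/29.0)^0.116 = (3.2069)^0.116 = 1.14474
Power-density ratio: P_B/P_A = (V_B/V_A)³ = (1.14474)³ = 1.50009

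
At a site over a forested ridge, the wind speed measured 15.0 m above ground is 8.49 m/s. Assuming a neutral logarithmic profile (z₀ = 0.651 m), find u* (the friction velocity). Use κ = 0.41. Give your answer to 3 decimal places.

Log law: V(z) = (u*/κ) · ln(z/z₀) ⇒ u* = κ · V / ln(z/z₀)
u* = 0.41 × 8.49 / ln(15.0/0.651) = 0.41 × 8.49 / 3.1373
   = 3.4809 / 3.1373 = 1.1095 m/s

u* ≈ 1.110 m/s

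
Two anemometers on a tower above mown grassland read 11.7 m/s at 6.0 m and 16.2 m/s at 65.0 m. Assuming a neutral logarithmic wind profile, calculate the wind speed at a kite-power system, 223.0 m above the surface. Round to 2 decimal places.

Log law: V ∝ ln(z/z₀). From the pair, with r = V₁/V₂ = 0.72222,
ln z₀ = (ln z₁ − r·ln z₂)/(1 − r) = (1.7918 − 0.72222×4.1744)/0.27778 = -4.4031 → z₀ = 0.01224 m
V₃ = V₁ · ln(z₃/z₀)/ln(z₁/z₀) = 11.7 × 9.8102/6.1948 = 18.5283 m/s

18.53 m/s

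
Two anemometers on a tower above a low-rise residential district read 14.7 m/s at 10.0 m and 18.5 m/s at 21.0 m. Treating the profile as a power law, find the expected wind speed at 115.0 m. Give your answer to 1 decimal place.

31.3 m/s

First find α: α = ln(V₂/V₁)/ln(z₂/z₁) = ln(18.5/14.7)/ln(21.0/10.0) = 0.22992/0.74194 = 0.3099
Extrapolate from 21.0 m to 115.0 m: V₃ = 18.5 × (115.0/21.0)^0.3099 = 18.5 × 1.6938 = 31.3345 m/s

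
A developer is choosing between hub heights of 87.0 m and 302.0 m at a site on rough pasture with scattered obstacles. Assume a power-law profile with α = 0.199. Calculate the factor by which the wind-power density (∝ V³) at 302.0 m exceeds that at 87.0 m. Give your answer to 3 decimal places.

2.102

Speed ratio: V_B/V_A = (z_B/z_A)^α = (302.0/87.0)^0.199 = (3.4713)^0.199 = 1.28102
Power-density ratio: P_B/P_A = (V_B/V_A)³ = (1.28102)³ = 2.10219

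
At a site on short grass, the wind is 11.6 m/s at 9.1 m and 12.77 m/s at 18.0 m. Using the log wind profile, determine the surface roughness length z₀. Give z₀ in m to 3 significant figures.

Log law: V(z) ∝ ln(z/z₀). With r = V₁/V₂ = 11.6/12.77 = 0.90838,
r · ln(z₂/z₀) = ln(z₁/z₀) ⇒ ln z₀ = (ln z₁ − r·ln z₂)/(1 − r)
ln z₀ = (2.20827 − 0.90838×2.89037) / 0.09162 = -4.5544
z₀ = exp(-4.5544) = 0.01052 m

z₀ ≈ 0.0105 m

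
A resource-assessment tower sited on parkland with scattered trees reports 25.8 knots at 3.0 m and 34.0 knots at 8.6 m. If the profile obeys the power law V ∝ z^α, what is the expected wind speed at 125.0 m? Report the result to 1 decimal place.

First find α: α = ln(V₂/V₁)/ln(z₂/z₁) = ln(34.0/25.8)/ln(8.6/3.0) = 0.27599/1.05315 = 0.2621
Extrapolate from 8.6 m to 125.0 m: V₃ = 34.0 × (125.0/8.6)^0.2621 = 34.0 × 2.0166 = 68.5643 knots

68.6 knots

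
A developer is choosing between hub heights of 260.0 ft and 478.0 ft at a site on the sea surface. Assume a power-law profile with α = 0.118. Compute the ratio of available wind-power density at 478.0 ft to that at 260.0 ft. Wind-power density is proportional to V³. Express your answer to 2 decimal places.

1.24

Speed ratio: V_B/V_A = (z_B/z_A)^α = (478.0/260.0)^0.118 = (1.8385)^0.118 = 1.07450
Power-density ratio: P_B/P_A = (V_B/V_A)³ = (1.07450)³ = 1.24056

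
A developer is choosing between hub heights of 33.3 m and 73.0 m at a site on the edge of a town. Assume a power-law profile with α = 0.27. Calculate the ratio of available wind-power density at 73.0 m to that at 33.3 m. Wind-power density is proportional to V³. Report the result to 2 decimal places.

Speed ratio: V_B/V_A = (z_B/z_A)^α = (73.0/33.3)^0.27 = (2.1922)^0.27 = 1.23605
Power-density ratio: P_B/P_A = (V_B/V_A)³ = (1.23605)³ = 1.88848

1.89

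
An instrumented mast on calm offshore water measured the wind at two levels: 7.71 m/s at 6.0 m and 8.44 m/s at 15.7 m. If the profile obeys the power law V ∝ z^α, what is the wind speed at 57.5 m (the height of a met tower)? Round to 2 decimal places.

9.54 m/s

First find α: α = ln(V₂/V₁)/ln(z₂/z₁) = ln(8.44/7.71)/ln(15.7/6.0) = 0.09046/0.96190 = 0.0940
Extrapolate from 15.7 m to 57.5 m: V₃ = 8.44 × (57.5/15.7)^0.0940 = 8.44 × 1.1299 = 9.5359 m/s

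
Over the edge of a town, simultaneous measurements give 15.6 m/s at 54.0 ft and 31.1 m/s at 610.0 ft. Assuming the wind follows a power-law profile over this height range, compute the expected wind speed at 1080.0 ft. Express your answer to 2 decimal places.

First find α: α = ln(V₂/V₁)/ln(z₂/z₁) = ln(31.1/15.6)/ln(610.0/54.0) = 0.68994/2.42447 = 0.2846
Extrapolate from 610.0 ft to 1080.0 ft: V₃ = 31.1 × (1080.0/610.0)^0.2846 = 31.1 × 1.1765 = 36.5899 m/s

36.59 m/s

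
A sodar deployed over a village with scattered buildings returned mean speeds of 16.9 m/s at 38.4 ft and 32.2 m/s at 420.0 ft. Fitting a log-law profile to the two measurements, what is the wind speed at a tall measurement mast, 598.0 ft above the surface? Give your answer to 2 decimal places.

34.46 m/s

Log law: V ∝ ln(z/z₀). From the pair, with r = V₁/V₂ = 0.52484,
ln z₀ = (ln z₁ − r·ln z₂)/(1 − r) = (3.6481 − 0.52484×6.0403)/0.47516 = 1.0057 → z₀ = 2.734 ft
V₃ = V₁ · ln(z₃/z₀)/ln(z₁/z₀) = 16.9 × 5.3879/2.6424 = 34.4599 m/s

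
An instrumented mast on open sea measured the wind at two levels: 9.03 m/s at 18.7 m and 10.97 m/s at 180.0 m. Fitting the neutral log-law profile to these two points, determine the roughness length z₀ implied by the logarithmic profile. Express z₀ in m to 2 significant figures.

Log law: V(z) ∝ ln(z/z₀). With r = V₁/V₂ = 9.03/10.97 = 0.82315,
r · ln(z₂/z₀) = ln(z₁/z₀) ⇒ ln z₀ = (ln z₁ − r·ln z₂)/(1 − r)
ln z₀ = (2.92852 − 0.82315×5.19296) / 0.17685 = -7.6116
z₀ = exp(-7.6116) = 0.0004947 m

z₀ ≈ 0.00049 m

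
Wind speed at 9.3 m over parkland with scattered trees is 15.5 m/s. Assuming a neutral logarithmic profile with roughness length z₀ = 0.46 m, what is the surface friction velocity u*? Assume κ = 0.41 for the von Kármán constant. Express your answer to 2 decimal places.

Log law: V(z) = (u*/κ) · ln(z/z₀) ⇒ u* = κ · V / ln(z/z₀)
u* = 0.41 × 15.5 / ln(9.3/0.46) = 0.41 × 15.5 / 3.0065
   = 6.3550 / 3.0065 = 2.1137 m/s

u* ≈ 2.11 m/s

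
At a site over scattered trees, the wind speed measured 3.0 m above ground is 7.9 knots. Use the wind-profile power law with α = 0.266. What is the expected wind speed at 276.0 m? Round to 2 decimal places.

Power-law profile: V₂ = V₁ · (z₂/z₁)^α
V₂ = 7.9 × (276.0/3.0)^0.266 = 7.9 × (92.0000)^0.266
    = 7.9 × 3.3294 = 26.3024 knots

26.30 knots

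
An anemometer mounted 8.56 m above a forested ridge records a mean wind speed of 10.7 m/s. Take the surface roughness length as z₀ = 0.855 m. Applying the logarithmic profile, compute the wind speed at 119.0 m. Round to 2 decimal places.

22.92 m/s

Log law: V(z) ∝ ln(z/z₀), so V₂/V₁ = ln(z₂/z₀) / ln(z₁/z₀).
ln(119.0/0.855) = 4.9358, ln(8.56/0.855) = 2.3038
V₂ = 10.7 × 4.9358/2.3038 = 10.7 × 2.1425 = 22.9247 m/s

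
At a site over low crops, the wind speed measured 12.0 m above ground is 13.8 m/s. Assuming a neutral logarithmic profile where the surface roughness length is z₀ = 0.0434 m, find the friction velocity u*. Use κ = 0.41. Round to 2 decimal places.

u* ≈ 1.01 m/s

Log law: V(z) = (u*/κ) · ln(z/z₀) ⇒ u* = κ · V / ln(z/z₀)
u* = 0.41 × 13.8 / ln(12.0/0.0434) = 0.41 × 13.8 / 5.6222
   = 5.6580 / 5.6222 = 1.0064 m/s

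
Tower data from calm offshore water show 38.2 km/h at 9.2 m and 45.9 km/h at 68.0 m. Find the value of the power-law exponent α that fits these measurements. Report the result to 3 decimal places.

α ≈ 0.092

Power law: V₂/V₁ = (z₂/z₁)^α ⇒ α = ln(V₂/V₁) / ln(z₂/z₁)
α = ln(45.9/38.2) / ln(68.0/9.2) = ln(1.2016) / ln(7.3913)
  = 0.18363 / 2.00030 = 0.09180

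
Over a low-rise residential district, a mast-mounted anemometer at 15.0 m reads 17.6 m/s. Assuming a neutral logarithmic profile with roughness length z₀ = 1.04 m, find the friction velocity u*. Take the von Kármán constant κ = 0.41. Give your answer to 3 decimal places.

u* ≈ 2.704 m/s

Log law: V(z) = (u*/κ) · ln(z/z₀) ⇒ u* = κ · V / ln(z/z₀)
u* = 0.41 × 17.6 / ln(15.0/1.04) = 0.41 × 17.6 / 2.6688
   = 7.2160 / 2.6688 = 2.7038 m/s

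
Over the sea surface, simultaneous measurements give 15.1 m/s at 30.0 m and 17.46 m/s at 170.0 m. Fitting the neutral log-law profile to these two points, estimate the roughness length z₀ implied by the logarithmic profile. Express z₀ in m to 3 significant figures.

Log law: V(z) ∝ ln(z/z₀). With r = V₁/V₂ = 15.1/17.46 = 0.86483,
r · ln(z₂/z₀) = ln(z₁/z₀) ⇒ ln z₀ = (ln z₁ − r·ln z₂)/(1 − r)
ln z₀ = (3.40120 − 0.86483×5.13580) / 0.13517 = -7.6973
z₀ = exp(-7.6973) = 0.0004540 m

z₀ ≈ 0.000454 m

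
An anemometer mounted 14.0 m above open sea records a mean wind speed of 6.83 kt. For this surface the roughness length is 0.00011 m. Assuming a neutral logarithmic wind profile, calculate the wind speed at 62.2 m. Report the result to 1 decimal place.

Log law: V(z) ∝ ln(z/z₀), so V₂/V₁ = ln(z₂/z₀) / ln(z₁/z₀).
ln(62.2/0.00011) = 13.2454, ln(14.0/0.00011) = 11.7541
V₂ = 6.83 × 13.2454/11.7541 = 6.83 × 1.1269 = 7.6966 kt

7.7 kt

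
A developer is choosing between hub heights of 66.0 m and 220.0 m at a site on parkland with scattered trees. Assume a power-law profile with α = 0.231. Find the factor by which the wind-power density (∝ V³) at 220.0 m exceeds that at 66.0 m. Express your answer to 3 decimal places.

Speed ratio: V_B/V_A = (z_B/z_A)^α = (220.0/66.0)^0.231 = (3.3333)^0.231 = 1.32064
Power-density ratio: P_B/P_A = (V_B/V_A)³ = (1.32064)³ = 2.30332

2.303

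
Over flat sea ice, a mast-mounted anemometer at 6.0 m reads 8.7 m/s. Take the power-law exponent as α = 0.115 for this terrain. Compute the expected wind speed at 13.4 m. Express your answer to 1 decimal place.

Power-law profile: V₂ = V₁ · (z₂/z₁)^α
V₂ = 8.7 × (13.4/6.0)^0.115 = 8.7 × (2.2333)^0.115
    = 8.7 × 1.0968 = 9.5422 m/s

9.5 m/s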